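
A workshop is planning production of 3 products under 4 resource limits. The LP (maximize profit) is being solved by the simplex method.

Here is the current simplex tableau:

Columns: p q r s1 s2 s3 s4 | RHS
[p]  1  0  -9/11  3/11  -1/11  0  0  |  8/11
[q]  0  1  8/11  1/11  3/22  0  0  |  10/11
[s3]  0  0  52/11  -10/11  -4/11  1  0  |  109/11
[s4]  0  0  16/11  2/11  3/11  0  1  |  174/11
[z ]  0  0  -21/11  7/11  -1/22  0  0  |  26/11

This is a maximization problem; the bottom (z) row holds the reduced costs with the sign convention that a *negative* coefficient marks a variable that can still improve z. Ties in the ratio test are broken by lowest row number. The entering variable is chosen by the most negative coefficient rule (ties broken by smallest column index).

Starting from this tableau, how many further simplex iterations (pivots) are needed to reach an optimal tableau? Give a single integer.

pivot: r in, q out → z = 19/4
No improving column remains; optimal.

1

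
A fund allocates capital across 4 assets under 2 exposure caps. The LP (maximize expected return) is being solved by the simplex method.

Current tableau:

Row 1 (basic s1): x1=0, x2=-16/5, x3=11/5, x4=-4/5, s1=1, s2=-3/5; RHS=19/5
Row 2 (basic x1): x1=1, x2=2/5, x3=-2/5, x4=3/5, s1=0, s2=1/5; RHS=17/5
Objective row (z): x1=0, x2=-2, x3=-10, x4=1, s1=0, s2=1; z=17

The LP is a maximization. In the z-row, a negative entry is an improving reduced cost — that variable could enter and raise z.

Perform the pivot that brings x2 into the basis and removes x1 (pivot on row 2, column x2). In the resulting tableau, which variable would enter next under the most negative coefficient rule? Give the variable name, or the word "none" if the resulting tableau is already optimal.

Pivot element 2/5. New z-row = old z-row − (-2)·(row 2/(2/5)).
Updated z-row coefficients: x1: 5, x2: 0, x3: -12, x4: 4, s1: 0, s2: 2.
The most negative is -12 in column x3, so x3 would enter next.

x3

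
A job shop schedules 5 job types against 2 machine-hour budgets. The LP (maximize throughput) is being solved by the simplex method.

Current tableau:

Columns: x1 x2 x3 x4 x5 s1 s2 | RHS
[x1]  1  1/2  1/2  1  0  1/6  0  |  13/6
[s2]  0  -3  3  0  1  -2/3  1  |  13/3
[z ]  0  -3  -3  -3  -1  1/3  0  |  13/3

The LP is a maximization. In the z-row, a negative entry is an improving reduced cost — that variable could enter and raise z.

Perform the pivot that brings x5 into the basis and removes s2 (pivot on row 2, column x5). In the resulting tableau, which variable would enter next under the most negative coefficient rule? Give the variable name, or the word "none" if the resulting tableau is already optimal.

x2

Pivot element 1. New z-row = old z-row − (-1)·(row 2/1).
Updated z-row coefficients: x1: 0, x2: -6, x3: 0, x4: -3, x5: 0, s1: -1/3, s2: 1.
The most negative is -6 in column x2, so x2 would enter next.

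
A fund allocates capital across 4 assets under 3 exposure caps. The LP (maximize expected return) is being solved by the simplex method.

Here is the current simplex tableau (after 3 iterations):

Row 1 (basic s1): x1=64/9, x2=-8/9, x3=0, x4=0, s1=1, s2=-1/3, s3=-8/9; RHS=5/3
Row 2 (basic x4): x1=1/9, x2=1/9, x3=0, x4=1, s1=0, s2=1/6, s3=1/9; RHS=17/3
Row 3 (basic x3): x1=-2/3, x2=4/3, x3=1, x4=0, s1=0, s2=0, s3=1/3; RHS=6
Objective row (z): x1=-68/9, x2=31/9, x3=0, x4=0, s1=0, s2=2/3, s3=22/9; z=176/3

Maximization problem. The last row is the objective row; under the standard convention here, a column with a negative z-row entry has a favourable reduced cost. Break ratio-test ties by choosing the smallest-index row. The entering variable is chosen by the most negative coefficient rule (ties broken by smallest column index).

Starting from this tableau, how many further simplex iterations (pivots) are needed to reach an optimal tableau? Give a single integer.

1

pivot: x1 in, s1 out → z = 967/16
No improving column remains; optimal.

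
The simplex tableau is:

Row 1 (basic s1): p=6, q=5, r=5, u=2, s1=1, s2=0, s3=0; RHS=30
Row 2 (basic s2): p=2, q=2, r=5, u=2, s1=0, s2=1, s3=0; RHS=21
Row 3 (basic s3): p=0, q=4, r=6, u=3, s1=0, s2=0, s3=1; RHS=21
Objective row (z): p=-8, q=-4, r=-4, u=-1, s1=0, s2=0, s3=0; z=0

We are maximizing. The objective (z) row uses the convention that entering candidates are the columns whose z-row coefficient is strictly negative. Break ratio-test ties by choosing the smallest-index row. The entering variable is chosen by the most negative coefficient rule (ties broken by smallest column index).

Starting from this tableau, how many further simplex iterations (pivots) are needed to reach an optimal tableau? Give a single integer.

1

pivot: p in, s1 out → z = 40
No improving column remains; optimal.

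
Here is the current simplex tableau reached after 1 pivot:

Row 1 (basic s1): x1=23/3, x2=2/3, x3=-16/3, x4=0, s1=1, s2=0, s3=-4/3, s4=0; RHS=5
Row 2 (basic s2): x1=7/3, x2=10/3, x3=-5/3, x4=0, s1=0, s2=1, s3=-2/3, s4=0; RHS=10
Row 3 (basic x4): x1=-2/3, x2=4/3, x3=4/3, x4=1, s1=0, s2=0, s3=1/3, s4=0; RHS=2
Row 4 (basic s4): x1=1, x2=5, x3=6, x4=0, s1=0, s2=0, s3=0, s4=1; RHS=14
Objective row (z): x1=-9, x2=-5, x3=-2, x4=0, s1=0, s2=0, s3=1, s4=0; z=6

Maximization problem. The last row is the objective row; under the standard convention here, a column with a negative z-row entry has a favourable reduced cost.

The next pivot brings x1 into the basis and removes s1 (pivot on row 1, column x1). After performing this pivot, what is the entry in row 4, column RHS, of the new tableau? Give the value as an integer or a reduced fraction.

Pivot element is row 1, column x1: 23/3.
Normalize row 1: new (row 1, RHS) = 5/(23/3) = 15/23.
row 4 ← row 4 − 1·(new row 1): 14 − 1·(15/23) = 307/23.

307/23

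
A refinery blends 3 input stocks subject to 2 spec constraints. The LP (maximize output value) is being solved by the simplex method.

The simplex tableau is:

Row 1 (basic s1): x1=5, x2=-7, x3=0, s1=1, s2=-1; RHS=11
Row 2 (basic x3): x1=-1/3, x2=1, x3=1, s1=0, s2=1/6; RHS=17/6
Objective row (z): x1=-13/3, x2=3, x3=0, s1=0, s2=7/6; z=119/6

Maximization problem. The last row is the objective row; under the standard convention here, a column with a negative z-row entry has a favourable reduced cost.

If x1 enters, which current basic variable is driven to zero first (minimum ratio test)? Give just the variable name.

s1

Ratios: row 1 (s1): 11/5 = 11/5; row 2 (x3): entry -1/3 ≤ 0, skip.
Minimum ratio 11/5 is in the s1 row, so s1 leaves.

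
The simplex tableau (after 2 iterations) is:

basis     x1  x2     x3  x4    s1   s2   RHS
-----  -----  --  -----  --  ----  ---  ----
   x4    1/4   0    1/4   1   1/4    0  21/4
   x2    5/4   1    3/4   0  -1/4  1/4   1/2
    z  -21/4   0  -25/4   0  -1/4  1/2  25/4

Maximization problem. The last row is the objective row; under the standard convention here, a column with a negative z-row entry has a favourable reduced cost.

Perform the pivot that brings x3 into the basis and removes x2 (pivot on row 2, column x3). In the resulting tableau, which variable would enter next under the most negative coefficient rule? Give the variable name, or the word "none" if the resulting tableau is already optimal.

s1

Pivot element 3/4. New z-row = old z-row − (-25/4)·(row 2/(3/4)).
Updated z-row coefficients: x1: 31/6, x2: 25/3, x3: 0, x4: 0, s1: -7/3, s2: 31/12.
The most negative is -7/3 in column s1, so s1 would enter next.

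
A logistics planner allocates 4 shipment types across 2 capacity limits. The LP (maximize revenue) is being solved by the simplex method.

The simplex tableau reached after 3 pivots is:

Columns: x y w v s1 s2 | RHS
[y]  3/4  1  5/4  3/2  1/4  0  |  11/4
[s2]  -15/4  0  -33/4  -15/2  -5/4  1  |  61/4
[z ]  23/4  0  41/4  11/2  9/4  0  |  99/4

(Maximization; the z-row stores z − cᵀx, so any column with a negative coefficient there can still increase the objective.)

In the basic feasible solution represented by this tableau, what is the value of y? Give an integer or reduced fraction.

y is basic (row 1); its value is the RHS of that row: 11/4.

11/4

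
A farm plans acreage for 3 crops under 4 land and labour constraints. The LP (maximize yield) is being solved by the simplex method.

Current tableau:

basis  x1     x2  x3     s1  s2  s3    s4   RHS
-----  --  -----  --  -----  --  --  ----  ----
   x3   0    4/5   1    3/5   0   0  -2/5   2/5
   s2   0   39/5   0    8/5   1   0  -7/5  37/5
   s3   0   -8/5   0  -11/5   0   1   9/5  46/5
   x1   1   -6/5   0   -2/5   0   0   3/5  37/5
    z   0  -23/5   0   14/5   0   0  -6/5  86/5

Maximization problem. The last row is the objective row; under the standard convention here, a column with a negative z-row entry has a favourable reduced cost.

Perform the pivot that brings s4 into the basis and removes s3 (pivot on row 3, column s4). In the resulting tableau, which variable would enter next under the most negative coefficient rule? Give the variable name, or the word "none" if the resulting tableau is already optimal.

Pivot element 9/5. New z-row = old z-row − (-6/5)·(row 3/(9/5)).
Updated z-row coefficients: x1: 0, x2: -17/3, x3: 0, s1: 4/3, s2: 0, s3: 2/3, s4: 0.
The most negative is -17/3 in column x2, so x2 would enter next.

x2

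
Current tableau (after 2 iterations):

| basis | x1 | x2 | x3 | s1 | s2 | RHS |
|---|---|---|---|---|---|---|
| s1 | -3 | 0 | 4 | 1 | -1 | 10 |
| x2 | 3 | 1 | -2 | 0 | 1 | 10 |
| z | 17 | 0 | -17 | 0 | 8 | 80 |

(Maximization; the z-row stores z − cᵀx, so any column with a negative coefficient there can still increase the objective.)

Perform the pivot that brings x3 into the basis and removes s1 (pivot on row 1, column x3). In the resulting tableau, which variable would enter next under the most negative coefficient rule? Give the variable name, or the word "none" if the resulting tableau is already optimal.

none

Pivot element 4. New z-row = old z-row − (-17)·(row 1/4).
Updated z-row coefficients: x1: 17/4, x2: 0, x3: 0, s1: 17/4, s2: 15/4.
No coefficient is strictly negative; the tableau after this pivot is optimal.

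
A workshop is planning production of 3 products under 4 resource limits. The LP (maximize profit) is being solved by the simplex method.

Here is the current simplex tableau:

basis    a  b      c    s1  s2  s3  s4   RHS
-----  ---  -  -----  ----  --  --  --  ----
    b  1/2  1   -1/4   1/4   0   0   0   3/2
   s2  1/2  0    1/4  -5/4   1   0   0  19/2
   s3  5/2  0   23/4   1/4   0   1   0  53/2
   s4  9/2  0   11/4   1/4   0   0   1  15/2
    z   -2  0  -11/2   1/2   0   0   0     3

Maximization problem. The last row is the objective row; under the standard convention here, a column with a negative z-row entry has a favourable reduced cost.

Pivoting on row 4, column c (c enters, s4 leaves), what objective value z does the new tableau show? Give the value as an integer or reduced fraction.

Minimum ratio for c: (15/2)/(11/4) = 30/11.
z changes by −(z-row coeff of c)·ratio = −(-11/2)·(30/11) = 15.
New z = 3 + 15 = 18.

18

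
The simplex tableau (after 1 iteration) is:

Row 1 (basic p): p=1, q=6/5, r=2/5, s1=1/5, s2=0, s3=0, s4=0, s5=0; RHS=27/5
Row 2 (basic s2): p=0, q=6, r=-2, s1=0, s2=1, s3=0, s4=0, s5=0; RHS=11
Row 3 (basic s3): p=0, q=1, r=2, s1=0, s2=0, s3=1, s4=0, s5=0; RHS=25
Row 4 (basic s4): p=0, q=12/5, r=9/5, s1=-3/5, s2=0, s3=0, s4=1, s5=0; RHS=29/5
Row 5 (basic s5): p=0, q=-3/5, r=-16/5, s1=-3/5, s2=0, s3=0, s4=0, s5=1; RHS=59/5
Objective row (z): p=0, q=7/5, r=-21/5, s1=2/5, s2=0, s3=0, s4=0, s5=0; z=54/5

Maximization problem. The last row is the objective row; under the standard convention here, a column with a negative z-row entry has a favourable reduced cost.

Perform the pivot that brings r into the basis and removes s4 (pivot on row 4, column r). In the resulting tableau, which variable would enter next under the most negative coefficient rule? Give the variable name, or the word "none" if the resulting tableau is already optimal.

Pivot element 9/5. New z-row = old z-row − (-21/5)·(row 4/(9/5)).
Updated z-row coefficients: p: 0, q: 7, r: 0, s1: -1, s2: 0, s3: 0, s4: 7/3, s5: 0.
The most negative is -1 in column s1, so s1 would enter next.

s1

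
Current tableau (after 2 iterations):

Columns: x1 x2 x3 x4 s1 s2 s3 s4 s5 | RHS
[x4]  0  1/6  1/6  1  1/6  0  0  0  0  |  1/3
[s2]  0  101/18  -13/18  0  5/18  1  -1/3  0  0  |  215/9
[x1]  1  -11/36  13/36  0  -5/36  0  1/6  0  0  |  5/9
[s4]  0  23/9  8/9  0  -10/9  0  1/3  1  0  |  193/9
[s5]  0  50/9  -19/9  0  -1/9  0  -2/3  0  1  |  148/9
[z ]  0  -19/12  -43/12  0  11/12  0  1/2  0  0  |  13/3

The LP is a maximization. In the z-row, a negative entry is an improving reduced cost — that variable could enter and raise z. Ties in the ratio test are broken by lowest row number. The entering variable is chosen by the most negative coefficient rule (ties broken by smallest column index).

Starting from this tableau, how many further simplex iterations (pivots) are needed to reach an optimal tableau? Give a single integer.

2

pivot: x3 in, x1 out → z = 128/13
pivot: x2 in, x4 out → z = 11
No improving column remains; optimal.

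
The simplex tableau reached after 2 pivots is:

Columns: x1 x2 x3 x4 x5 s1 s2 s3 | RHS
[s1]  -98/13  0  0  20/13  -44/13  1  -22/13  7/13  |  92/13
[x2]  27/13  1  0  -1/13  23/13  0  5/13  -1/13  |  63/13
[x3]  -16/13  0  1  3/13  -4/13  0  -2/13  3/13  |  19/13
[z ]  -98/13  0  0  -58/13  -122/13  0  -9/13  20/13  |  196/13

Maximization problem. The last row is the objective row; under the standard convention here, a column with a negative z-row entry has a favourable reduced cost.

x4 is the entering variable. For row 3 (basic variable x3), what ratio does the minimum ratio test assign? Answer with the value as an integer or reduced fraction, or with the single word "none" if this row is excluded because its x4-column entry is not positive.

19/3

Ratio = RHS / (x4 entry) = (19/13) / (3/13) = 19/3.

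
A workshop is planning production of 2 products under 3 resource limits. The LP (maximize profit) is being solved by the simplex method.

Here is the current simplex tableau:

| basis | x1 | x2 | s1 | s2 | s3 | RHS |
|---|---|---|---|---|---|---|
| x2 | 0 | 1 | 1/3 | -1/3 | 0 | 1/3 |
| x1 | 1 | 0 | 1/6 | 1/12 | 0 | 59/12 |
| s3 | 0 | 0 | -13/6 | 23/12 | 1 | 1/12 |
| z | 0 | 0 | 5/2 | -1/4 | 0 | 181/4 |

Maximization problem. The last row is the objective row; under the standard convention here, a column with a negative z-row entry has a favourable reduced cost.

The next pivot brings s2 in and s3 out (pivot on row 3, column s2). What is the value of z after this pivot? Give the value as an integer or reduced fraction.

Minimum ratio for s2: (1/12)/(23/12) = 1/23.
z changes by −(z-row coeff of s2)·ratio = −(-1/4)·(1/23) = 1/92.
New z = 181/4 + (1/92) = 1041/23.

1041/23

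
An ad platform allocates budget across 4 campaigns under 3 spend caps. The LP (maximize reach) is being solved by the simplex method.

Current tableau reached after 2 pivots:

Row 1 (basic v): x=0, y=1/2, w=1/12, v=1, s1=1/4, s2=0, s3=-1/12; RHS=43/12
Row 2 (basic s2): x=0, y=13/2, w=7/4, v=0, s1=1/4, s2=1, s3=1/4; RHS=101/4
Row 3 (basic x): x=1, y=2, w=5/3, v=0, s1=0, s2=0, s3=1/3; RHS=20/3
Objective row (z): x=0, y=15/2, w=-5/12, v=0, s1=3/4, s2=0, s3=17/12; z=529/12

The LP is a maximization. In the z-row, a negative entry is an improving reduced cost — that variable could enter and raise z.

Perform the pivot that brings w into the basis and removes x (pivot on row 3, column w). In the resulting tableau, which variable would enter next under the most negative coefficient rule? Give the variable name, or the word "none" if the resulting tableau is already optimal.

none

Pivot element 5/3. New z-row = old z-row − (-5/12)·(row 3/(5/3)).
Updated z-row coefficients: x: 1/4, y: 8, w: 0, v: 0, s1: 3/4, s2: 0, s3: 3/2.
No coefficient is strictly negative; the tableau after this pivot is optimal.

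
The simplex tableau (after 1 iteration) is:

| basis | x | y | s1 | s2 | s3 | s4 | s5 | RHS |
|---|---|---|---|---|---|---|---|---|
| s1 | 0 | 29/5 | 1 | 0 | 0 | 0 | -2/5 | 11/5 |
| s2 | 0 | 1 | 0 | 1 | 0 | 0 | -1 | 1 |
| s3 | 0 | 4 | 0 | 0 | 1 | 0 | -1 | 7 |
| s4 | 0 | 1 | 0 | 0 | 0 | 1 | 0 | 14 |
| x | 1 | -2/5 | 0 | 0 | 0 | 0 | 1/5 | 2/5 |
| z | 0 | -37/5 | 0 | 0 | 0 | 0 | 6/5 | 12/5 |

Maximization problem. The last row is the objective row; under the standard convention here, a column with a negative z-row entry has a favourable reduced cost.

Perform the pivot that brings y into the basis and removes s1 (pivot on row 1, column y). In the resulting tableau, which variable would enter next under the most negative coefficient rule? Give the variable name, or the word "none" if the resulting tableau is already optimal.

none

Pivot element 29/5. New z-row = old z-row − (-37/5)·(row 1/(29/5)).
Updated z-row coefficients: x: 0, y: 0, s1: 37/29, s2: 0, s3: 0, s4: 0, s5: 20/29.
No coefficient is strictly negative; the tableau after this pivot is optimal.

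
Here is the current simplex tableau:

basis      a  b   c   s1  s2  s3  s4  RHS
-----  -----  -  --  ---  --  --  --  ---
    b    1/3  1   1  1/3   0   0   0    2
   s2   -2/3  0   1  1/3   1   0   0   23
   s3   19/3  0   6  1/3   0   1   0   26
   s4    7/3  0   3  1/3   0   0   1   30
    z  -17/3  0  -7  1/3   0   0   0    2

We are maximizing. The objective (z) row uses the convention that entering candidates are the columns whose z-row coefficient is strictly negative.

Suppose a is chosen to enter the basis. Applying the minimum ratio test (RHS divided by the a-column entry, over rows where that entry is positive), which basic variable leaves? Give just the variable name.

s3

Ratios: row 1 (b): 2/(1/3) = 6; row 2 (s2): entry -2/3 ≤ 0, skip; row 3 (s3): 26/(19/3) = 78/19; row 4 (s4): 30/(7/3) = 90/7.
Minimum ratio 78/19 is in the s3 row, so s3 leaves.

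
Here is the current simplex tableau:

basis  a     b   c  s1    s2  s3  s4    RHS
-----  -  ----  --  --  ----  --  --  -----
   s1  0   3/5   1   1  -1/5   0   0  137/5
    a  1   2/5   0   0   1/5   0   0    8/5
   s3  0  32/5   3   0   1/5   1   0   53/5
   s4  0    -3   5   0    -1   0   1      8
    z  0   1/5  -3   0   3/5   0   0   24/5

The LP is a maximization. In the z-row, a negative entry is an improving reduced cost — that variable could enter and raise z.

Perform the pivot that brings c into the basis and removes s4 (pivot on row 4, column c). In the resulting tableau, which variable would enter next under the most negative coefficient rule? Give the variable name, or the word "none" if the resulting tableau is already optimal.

b

Pivot element 5. New z-row = old z-row − (-3)·(row 4/5).
Updated z-row coefficients: a: 0, b: -8/5, c: 0, s1: 0, s2: 0, s3: 0, s4: 3/5.
The most negative is -8/5 in column b, so b would enter next.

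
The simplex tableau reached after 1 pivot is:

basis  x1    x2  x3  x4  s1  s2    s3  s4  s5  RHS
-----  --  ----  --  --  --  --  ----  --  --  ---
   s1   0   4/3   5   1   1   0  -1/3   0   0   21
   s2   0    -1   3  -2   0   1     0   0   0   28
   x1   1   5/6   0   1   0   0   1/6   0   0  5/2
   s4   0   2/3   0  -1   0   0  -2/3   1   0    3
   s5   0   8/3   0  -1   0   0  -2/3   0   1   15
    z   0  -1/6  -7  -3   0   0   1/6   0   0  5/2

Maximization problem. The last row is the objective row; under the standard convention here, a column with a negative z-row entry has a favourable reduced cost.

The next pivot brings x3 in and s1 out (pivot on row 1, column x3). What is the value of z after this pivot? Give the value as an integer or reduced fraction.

319/10

Minimum ratio for x3: 21/5 = 21/5.
z changes by −(z-row coeff of x3)·ratio = −(-7)·(21/5) = 147/5.
New z = 5/2 + (147/5) = 319/10.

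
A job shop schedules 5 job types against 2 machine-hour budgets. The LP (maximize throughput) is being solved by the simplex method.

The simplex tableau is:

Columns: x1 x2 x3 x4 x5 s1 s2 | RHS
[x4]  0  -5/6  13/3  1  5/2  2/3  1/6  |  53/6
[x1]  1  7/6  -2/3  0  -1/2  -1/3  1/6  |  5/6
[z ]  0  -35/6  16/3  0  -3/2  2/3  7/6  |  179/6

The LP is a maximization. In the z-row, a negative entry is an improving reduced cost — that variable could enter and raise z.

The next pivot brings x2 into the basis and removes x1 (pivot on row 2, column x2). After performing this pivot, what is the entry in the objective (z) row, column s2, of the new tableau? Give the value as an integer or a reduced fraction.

2

Pivot element is row 2, column x2: 7/6.
Normalize row 2: new (row 2, s2) = (1/6)/(7/6) = 1/7.
z-row ← z-row − (-35/6)·(new row 2): 7/6 − (-35/6)·(1/7) = 2.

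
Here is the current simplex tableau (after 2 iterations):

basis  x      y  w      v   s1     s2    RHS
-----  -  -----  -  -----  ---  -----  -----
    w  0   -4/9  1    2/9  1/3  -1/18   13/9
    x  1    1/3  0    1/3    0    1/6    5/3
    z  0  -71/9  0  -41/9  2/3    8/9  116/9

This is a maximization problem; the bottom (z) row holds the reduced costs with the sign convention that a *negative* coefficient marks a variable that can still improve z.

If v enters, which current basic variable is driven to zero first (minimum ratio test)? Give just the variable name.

x

Ratios: row 1 (w): (13/9)/(2/9) = 13/2; row 2 (x): (5/3)/(1/3) = 5.
Minimum ratio 5 is in the x row, so x leaves.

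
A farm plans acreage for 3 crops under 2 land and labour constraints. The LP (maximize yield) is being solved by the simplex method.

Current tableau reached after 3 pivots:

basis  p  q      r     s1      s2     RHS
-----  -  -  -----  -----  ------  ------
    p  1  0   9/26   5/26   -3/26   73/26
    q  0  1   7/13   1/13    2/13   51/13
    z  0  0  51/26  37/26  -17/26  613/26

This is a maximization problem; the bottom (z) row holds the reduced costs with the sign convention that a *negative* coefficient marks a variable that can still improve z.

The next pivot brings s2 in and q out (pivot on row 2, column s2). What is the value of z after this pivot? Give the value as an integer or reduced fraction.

Minimum ratio for s2: (51/13)/(2/13) = 51/2.
z changes by −(z-row coeff of s2)·ratio = −(-17/26)·(51/2) = 867/52.
New z = 613/26 + (867/52) = 161/4.

161/4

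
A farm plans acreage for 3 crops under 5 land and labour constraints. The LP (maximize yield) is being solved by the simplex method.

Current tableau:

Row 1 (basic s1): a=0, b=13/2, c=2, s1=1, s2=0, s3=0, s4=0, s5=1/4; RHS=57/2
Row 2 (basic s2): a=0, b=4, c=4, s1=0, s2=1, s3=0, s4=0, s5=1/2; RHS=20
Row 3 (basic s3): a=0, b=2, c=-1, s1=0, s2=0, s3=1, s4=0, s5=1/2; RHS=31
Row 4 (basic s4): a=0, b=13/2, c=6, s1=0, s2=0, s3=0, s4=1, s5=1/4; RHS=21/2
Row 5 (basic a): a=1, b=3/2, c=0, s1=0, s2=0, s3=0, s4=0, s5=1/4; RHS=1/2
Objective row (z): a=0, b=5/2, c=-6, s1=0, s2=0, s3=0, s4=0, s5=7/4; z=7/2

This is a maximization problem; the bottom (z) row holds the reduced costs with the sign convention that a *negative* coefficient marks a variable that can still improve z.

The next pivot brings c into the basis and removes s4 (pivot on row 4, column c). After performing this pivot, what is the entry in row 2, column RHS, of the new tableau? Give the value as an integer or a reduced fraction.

Pivot element is row 4, column c: 6.
Normalize row 4: new (row 4, RHS) = (21/2)/6 = 7/4.
row 2 ← row 2 − 4·(new row 4): 20 − 4·(7/4) = 13.

13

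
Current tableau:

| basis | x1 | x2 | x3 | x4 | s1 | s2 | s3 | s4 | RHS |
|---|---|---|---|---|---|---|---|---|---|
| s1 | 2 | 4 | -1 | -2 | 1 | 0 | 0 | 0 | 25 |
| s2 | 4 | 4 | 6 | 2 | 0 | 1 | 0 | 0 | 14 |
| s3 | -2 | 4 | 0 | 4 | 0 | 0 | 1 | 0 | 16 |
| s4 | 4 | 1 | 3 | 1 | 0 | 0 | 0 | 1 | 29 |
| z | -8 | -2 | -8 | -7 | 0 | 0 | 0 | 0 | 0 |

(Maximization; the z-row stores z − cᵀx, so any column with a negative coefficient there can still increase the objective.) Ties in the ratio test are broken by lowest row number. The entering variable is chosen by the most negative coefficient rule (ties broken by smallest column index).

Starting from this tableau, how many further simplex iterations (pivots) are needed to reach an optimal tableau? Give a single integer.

2

pivot: x1 in, s2 out → z = 28
pivot: x4 in, s3 out → z = 209/5
No improving column remains; optimal.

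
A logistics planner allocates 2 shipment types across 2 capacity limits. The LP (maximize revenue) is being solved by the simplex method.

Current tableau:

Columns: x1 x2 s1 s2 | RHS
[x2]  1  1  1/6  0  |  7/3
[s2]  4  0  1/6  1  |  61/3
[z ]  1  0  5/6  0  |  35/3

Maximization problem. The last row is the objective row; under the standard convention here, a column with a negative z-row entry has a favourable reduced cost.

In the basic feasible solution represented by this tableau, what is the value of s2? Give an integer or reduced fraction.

s2 is basic (row 2); its value is the RHS of that row: 61/3.

61/3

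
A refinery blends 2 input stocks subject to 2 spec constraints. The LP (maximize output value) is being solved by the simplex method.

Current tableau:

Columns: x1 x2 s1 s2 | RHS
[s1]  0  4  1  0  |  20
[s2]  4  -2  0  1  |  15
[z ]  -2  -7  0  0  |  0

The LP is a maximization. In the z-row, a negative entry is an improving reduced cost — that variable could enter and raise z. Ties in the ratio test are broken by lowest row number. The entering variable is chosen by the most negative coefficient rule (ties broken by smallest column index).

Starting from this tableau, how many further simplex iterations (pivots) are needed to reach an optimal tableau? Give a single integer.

2

pivot: x2 in, s1 out → z = 35
pivot: x1 in, s2 out → z = 95/2
No improving column remains; optimal.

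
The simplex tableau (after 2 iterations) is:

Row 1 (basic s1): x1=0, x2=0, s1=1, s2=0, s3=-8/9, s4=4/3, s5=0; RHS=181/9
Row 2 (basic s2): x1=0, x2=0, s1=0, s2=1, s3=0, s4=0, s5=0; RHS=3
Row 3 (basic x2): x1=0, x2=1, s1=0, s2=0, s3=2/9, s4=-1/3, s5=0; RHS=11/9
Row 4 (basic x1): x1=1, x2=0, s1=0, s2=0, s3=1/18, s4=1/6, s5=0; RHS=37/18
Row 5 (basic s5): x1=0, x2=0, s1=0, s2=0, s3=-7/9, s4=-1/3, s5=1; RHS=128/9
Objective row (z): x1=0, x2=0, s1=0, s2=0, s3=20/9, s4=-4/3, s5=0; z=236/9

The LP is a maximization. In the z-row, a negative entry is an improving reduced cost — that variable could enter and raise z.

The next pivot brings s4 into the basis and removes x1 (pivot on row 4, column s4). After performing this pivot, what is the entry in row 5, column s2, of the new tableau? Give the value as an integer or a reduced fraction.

0

Pivot element is row 4, column s4: 1/6.
Normalize row 4: new (row 4, s2) = 0/(1/6) = 0.
row 5 ← row 5 − (-1/3)·(new row 4): 0 − (-1/3)·0 = 0.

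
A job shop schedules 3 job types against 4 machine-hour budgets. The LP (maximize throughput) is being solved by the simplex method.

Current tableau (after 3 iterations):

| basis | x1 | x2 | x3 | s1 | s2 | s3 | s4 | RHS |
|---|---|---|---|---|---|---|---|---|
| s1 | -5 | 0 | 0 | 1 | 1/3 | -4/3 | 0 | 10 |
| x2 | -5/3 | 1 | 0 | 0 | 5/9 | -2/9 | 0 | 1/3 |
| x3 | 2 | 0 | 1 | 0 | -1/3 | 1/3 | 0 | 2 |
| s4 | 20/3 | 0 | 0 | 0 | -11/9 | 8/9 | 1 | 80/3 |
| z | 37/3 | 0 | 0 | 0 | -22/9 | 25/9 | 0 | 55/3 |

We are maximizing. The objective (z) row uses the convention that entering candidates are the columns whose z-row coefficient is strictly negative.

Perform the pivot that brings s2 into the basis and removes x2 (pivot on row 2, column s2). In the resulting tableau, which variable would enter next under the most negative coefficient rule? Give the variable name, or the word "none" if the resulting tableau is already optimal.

Pivot element 5/9. New z-row = old z-row − (-22/9)·(row 2/(5/9)).
Updated z-row coefficients: x1: 5, x2: 22/5, x3: 0, s1: 0, s2: 0, s3: 9/5, s4: 0.
No coefficient is strictly negative; the tableau after this pivot is optimal.

none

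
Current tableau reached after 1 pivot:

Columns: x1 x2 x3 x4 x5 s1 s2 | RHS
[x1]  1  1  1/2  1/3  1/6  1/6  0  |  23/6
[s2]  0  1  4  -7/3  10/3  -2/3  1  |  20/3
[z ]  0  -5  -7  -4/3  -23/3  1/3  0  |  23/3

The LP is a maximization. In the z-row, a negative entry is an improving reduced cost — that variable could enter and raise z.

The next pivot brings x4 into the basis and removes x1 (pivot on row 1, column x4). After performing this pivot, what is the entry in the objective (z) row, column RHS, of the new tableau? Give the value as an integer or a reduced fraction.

Pivot element is row 1, column x4: 1/3.
Normalize row 1: new (row 1, RHS) = (23/6)/(1/3) = 23/2.
z-row ← z-row − (-4/3)·(new row 1): 23/3 − (-4/3)·(23/2) = 23.

23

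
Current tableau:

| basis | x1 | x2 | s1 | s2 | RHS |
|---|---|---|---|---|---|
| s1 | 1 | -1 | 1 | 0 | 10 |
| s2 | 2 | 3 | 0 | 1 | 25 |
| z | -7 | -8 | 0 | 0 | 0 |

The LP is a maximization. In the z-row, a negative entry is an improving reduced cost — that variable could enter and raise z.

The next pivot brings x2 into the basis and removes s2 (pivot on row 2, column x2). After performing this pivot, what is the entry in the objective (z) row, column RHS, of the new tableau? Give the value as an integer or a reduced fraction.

200/3

Pivot element is row 2, column x2: 3.
Normalize row 2: new (row 2, RHS) = 25/3 = 25/3.
z-row ← z-row − (-8)·(new row 2): 0 − (-8)·(25/3) = 200/3.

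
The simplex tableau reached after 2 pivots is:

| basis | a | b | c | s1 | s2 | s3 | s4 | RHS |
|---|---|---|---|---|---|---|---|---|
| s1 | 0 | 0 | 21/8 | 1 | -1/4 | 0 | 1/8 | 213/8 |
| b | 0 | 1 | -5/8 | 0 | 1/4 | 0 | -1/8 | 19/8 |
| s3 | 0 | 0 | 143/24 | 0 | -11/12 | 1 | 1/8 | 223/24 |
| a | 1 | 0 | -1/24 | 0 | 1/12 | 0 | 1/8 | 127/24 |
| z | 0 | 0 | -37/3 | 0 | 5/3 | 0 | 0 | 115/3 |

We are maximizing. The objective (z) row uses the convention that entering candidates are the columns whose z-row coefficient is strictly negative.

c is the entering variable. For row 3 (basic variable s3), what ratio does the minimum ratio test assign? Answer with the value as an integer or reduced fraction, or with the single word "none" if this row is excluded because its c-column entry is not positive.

Ratio = RHS / (c entry) = (223/24) / (143/24) = 223/143.

223/143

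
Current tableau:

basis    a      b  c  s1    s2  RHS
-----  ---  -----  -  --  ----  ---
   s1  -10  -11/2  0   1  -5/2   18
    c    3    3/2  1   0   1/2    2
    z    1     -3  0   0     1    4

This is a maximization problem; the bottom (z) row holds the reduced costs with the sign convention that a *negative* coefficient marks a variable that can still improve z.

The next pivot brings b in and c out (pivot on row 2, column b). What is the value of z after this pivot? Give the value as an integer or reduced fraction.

Minimum ratio for b: 2/(3/2) = 4/3.
z changes by −(z-row coeff of b)·ratio = −(-3)·(4/3) = 4.
New z = 4 + 4 = 8.

8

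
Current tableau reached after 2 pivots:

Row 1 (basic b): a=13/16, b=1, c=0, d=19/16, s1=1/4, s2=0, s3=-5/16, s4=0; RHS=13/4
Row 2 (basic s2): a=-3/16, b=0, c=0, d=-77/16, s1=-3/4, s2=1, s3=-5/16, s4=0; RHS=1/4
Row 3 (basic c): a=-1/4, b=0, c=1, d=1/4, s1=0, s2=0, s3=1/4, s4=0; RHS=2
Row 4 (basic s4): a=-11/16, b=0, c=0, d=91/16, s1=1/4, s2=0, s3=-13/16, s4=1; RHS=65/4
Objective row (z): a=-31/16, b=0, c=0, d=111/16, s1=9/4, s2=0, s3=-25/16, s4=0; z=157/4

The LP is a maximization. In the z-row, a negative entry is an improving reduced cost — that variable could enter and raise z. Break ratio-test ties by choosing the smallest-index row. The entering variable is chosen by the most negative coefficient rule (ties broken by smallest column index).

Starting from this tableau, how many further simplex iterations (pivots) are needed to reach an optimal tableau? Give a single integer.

2

pivot: a in, b out → z = 47
pivot: s3 in, c out → z = 92
No improving column remains; optimal.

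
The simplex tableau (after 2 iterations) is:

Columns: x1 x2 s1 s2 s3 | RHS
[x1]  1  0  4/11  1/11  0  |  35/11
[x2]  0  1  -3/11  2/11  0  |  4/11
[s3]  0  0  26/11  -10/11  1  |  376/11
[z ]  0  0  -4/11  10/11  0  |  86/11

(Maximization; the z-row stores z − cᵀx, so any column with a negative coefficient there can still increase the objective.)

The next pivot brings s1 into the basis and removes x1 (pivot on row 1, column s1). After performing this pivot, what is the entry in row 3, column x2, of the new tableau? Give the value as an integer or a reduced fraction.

0

Pivot element is row 1, column s1: 4/11.
Normalize row 1: new (row 1, x2) = 0/(4/11) = 0.
row 3 ← row 3 − (26/11)·(new row 1): 0 − (26/11)·0 = 0.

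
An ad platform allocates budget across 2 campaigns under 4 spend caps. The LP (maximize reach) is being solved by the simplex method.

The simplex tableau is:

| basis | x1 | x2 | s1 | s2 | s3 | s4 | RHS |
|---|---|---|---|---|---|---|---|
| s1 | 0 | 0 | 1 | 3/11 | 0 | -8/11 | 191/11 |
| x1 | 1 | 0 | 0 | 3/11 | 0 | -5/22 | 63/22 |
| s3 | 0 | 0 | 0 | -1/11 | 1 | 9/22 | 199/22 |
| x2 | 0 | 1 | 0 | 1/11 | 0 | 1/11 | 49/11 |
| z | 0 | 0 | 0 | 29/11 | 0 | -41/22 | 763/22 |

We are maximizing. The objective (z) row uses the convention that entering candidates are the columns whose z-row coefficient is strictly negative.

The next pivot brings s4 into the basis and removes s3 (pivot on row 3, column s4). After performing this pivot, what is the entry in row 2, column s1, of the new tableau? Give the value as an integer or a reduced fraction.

Pivot element is row 3, column s4: 9/22.
Normalize row 3: new (row 3, s1) = 0/(9/22) = 0.
row 2 ← row 2 − (-5/22)·(new row 3): 0 − (-5/22)·0 = 0.

0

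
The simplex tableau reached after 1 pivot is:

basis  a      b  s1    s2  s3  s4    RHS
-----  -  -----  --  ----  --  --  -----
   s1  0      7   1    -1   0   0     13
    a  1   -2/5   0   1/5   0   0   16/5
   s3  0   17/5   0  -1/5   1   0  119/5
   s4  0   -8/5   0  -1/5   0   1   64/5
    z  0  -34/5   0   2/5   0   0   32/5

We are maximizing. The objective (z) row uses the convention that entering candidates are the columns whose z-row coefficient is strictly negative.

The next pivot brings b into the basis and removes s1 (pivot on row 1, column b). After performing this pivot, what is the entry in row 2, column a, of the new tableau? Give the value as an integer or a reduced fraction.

Pivot element is row 1, column b: 7.
Normalize row 1: new (row 1, a) = 0/7 = 0.
row 2 ← row 2 − (-2/5)·(new row 1): 1 − (-2/5)·0 = 1.

1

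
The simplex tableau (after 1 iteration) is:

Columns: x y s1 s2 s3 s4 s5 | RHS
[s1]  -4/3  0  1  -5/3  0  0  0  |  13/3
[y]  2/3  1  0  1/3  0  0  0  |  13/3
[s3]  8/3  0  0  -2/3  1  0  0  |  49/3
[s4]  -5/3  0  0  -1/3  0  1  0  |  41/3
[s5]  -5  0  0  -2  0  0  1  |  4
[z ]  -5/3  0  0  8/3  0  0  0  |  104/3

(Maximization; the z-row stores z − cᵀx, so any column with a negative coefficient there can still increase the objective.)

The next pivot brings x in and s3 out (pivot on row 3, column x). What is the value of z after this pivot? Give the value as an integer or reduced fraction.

359/8

Minimum ratio for x: (49/3)/(8/3) = 49/8.
z changes by −(z-row coeff of x)·ratio = −(-5/3)·(49/8) = 245/24.
New z = 104/3 + (245/24) = 359/8.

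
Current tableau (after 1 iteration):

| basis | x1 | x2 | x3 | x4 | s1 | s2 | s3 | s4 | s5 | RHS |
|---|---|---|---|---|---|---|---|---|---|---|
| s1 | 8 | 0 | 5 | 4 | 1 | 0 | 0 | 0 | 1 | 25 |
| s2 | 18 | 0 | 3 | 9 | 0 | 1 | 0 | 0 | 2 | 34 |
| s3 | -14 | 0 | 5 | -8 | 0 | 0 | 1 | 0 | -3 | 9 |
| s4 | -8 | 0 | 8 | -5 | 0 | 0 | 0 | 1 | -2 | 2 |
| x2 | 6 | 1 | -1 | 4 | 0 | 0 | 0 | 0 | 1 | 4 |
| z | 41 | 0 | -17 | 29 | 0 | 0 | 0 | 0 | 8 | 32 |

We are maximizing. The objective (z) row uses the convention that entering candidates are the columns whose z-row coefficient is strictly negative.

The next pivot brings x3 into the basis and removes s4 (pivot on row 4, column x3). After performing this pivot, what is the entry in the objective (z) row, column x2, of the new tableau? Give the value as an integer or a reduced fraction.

0

Pivot element is row 4, column x3: 8.
Normalize row 4: new (row 4, x2) = 0/8 = 0.
z-row ← z-row − (-17)·(new row 4): 0 − (-17)·0 = 0.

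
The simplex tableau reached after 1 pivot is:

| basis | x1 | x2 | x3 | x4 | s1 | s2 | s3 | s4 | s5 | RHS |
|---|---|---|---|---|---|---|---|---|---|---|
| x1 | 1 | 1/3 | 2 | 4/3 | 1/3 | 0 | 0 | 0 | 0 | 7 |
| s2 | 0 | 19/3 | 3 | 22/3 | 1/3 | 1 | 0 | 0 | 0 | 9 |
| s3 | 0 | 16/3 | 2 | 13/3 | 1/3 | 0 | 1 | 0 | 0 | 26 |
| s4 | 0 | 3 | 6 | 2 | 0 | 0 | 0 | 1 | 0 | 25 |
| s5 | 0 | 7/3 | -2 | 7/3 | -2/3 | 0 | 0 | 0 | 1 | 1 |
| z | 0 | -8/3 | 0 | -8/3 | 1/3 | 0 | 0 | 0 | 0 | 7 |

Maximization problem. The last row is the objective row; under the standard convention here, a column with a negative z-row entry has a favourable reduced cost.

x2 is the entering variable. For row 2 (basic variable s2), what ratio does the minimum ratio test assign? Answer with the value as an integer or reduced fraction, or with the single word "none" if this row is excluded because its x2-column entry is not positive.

Ratio = RHS / (x2 entry) = 9 / (19/3) = 27/19.

27/19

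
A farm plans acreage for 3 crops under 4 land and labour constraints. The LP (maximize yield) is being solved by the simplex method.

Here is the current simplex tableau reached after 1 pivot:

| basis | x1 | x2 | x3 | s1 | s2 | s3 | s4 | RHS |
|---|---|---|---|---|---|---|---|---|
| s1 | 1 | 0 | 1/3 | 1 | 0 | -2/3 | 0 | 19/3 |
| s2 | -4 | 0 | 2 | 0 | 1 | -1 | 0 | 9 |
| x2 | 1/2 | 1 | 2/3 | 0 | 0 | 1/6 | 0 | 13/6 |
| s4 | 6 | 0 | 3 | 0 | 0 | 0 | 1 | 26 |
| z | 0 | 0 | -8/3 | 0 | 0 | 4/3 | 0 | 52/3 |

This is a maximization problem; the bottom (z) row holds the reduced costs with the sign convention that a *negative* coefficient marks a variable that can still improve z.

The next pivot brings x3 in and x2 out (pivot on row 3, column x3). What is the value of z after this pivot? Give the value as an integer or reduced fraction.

Minimum ratio for x3: (13/6)/(2/3) = 13/4.
z changes by −(z-row coeff of x3)·ratio = −(-8/3)·(13/4) = 26/3.
New z = 52/3 + (26/3) = 26.

26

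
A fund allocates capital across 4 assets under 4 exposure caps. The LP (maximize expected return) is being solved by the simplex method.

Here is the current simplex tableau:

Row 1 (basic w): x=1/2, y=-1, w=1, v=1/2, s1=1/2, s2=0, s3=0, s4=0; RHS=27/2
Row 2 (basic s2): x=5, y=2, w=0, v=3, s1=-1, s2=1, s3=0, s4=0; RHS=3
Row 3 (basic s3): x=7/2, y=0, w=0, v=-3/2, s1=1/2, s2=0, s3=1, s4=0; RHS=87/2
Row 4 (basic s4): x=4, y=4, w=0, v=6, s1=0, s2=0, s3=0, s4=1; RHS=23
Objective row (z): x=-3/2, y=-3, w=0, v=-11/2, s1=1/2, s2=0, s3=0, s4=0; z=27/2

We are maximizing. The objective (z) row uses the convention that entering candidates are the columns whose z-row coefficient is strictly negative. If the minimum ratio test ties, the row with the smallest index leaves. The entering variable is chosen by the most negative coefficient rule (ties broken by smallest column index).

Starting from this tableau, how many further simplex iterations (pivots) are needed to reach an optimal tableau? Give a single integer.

pivot: v in, s2 out → z = 19
pivot: s1 in, s4 out → z = 91/3
No improving column remains; optimal.

2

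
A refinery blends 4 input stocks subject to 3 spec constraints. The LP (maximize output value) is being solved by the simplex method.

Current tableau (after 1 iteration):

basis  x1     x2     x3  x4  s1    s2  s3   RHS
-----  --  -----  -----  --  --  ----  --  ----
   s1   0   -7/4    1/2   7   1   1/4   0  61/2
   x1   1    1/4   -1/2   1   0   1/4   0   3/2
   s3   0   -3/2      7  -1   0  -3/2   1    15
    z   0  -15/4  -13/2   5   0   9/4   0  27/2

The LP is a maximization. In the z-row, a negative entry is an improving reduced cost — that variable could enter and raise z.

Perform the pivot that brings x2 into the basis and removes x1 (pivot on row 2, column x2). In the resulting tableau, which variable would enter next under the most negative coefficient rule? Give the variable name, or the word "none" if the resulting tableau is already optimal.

x3

Pivot element 1/4. New z-row = old z-row − (-15/4)·(row 2/(1/4)).
Updated z-row coefficients: x1: 15, x2: 0, x3: -14, x4: 20, s1: 0, s2: 6, s3: 0.
The most negative is -14 in column x3, so x3 would enter next.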